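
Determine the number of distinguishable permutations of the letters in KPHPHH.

60

KPHPHH has 6 letters with H appearing 3 times and P appearing twice.
Dividing 6! = 720 by 3!·2! = 12 for the repeated letters gives 60.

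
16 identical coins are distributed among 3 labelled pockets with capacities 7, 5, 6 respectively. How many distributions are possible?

6

Ignoring the caps, the number of non-negative solutions to x_1+…+x_3 = 16 is C(18,2) = 153.
Subtract solutions that violate a single cap (substitute x_i' = x_i − (cap_i+1)): x_1 ≥ 8 gives C(10,2) = 45; x_2 ≥ 6 gives C(12,2) = 66; x_3 ≥ 7 gives C(11,2) = 55. Together 166.
Add back pairs where two caps are both exceeded: 6 + 3 + 10 = 19.
By inclusion–exclusion the count is 153 − 166 + 19 = 6.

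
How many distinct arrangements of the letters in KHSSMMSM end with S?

420

With the last slot taken by S, it remains to arrange the other 7 letters (KHSMMSM).
Those 7 letters have M appearing 3 times and S appearing twice, giving (7)!/(3!·2!) = 420.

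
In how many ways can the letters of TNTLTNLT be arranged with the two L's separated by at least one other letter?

There are 8!/(4!·2!·2!) = 420 arrangements of TNTLTNLT in total.
If the two L's are adjacent, glue them into one block, leaving 7 items to arrange: (7)!/(4!·2!) = 105 ways.
Hence 420 − 105 = 315.

315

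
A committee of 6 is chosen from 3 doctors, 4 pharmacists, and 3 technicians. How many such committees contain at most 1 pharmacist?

25

Split by how many pharmacists are chosen (0 through 1).
Sum: C(4,0)·C(6,6) + C(4,1)·C(6,5) = 1 + 24 = 25.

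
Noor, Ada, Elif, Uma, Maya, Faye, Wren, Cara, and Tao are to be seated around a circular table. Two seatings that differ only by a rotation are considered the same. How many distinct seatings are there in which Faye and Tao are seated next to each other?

10080

Glue Faye and Tao into a block (2 internal orders). Seating 8 units around a circle gives (7)! arrangements.
So 2 × (7)! = 2 × 5040 = 10080.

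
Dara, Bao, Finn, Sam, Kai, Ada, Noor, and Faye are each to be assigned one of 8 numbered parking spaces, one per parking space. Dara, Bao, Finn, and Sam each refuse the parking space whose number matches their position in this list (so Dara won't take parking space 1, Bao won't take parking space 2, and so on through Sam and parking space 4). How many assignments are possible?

Let Aᵢ (for 1 ≤ i ≤ 4) be the placements that put person i in their forbidden parking space. Any j of these fix j positions, leaving (8−j)! ways to fill the rest, and there are C(4,j) ways to pick which j.
By inclusion–exclusion, the number of valid placements is Σ_{j=0}^{4} (−1)^j C(4,j)·(8−j)!.
Computing: 40320 − 20160 + 4320 − 480 + 24 = 24024.

24024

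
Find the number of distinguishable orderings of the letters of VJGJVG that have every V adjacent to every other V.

30

Treat the 2 copies of V as a single block. The multiset to arrange is then {VV, G, G, J, J}, 5 items in all.
That gives (5)!/(2!·2!) = 30 arrangements.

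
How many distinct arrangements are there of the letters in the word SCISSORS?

Letter multiplicities in SCISSORS: C×1, I×1, O×1, R×1, S×4.
Dividing 8! = 40320 by 4! = 24 for the repeated letters gives 1680.

1680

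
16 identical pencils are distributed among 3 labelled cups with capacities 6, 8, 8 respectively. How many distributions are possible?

Without the upper bounds there are C(18,2) = 153 ways to split 16 among 3 cups.
Subtract solutions that violate a single cap (substitute x_i' = x_i − (cap_i+1)): x_1 ≥ 7 gives C(11,2) = 55; x_2 ≥ 9 gives C(9,2) = 36; x_3 ≥ 9 gives C(9,2) = 36. Together 127.
Add back pairs where two caps are both exceeded: 1 + 1 + 0 = 2.
By inclusion–exclusion the count is 153 − 127 + 2 = 28.

28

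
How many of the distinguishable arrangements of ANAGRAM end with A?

360

With the last slot taken by A, it remains to arrange the other 6 letters (NAGRAM).
Those 6 letters have A appearing twice, giving (6)!/(2!) = 360.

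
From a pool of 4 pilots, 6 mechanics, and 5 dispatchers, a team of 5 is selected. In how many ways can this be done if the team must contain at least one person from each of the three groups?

2170

Unrestricted: C(15,5) = 3003 ways to pick any 5 of the 15.
Selections missing a whole group: no pilots → C(11,5) = 462; no mechanics → C(9,5) = 126; no dispatchers → C(10,5) = 252.
Add back selections omitting two groups (i.e. drawn from a single group): C(4,5) + C(6,5) + C(5,5) = 7.
By inclusion–exclusion: 3003 − 840 + 7 = 2170.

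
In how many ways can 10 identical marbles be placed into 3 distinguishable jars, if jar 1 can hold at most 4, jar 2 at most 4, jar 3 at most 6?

Ignoring the caps, the number of non-negative solutions to x_1+…+x_3 = 10 is C(12,2) = 66.
Subtract solutions that violate a single cap (substitute x_i' = x_i − (cap_i+1)): x_1 ≥ 5 gives C(7,2) = 21; x_2 ≥ 5 gives C(7,2) = 21; x_3 ≥ 7 gives C(5,2) = 10. Together 52.
Add back pairs where two caps are both exceeded: 1 + 0 + 0 = 1.
By inclusion–exclusion the count is 66 − 52 + 1 = 15.

15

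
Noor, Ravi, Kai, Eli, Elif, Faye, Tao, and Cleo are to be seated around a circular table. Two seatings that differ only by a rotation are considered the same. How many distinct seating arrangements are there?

Fix one person's seat to break rotational symmetry; the remaining 7 people can be arranged in (7)! = 5040 ways.

5040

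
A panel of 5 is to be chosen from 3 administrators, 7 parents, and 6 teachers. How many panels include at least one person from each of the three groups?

2730

With no constraint there are C(16,5) = 4368 possible selections.
Selections missing a whole group: no administrators → C(13,5) = 1287; no parents → C(9,5) = 126; no teachers → C(10,5) = 252.
Add back selections omitting two groups (i.e. drawn from a single group): C(3,5) + C(7,5) + C(6,5) = 27.
By inclusion–exclusion: 4368 − 1665 + 27 = 2730.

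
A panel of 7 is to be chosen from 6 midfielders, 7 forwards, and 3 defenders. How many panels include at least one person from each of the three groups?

9569

With no constraint there are C(16,7) = 11440 possible selections.
Selections missing a whole group: no midfielders → C(10,7) = 120; no forwards → C(9,7) = 36; no defenders → C(13,7) = 1716.
Add back selections omitting two groups (i.e. drawn from a single group): C(6,7) + C(7,7) + C(3,7) = 1.
By inclusion–exclusion: 11440 − 1872 + 1 = 9569.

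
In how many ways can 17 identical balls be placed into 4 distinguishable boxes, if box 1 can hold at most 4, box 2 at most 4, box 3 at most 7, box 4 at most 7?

Without the upper bounds there are C(20,3) = 1140 ways to split 17 among 4 boxes.
Subtract solutions that violate a single cap (substitute x_i' = x_i − (cap_i+1)): x_1 ≥ 5 gives C(15,3) = 455; x_2 ≥ 5 gives C(15,3) = 455; x_3 ≥ 8 gives C(12,3) = 220; x_4 ≥ 8 gives C(12,3) = 220. Together 1350.
Add back pairs where two caps are both exceeded: 120 + 35 + 35 + 35 + 35 + 4 = 264.
By inclusion–exclusion the count is 1140 − 1350 + 264 = 54.

54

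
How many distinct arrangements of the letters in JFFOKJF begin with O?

With the first slot taken by O, it remains to arrange the other 6 letters (JFFKJF).
Those 6 letters have F appearing 3 times and J appearing twice, giving (6)!/(3!·2!) = 60.

60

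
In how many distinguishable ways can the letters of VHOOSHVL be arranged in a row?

VHOOSHVL has 8 letters with H appearing twice, O appearing twice, and V appearing twice.
Dividing 8! = 40320 by 2!·2!·2! = 8 for the repeated letters gives 5040.

5040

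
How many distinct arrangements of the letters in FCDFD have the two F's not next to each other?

18

There are 5!/(2!·2!) = 30 arrangements of FCDFD in total.
If the two F's are adjacent, glue them into one block, leaving 4 items to arrange: (4)!/(2!) = 12 ways.
Hence 30 − 12 = 18.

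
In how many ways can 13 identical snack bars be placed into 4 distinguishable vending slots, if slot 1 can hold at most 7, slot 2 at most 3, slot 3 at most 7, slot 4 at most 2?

Ignoring the caps, the number of non-negative solutions to x_1+…+x_4 = 13 is C(16,3) = 560.
Subtract solutions that violate a single cap (substitute x_i' = x_i − (cap_i+1)): x_1 ≥ 8 gives C(8,3) = 56; x_2 ≥ 4 gives C(12,3) = 220; x_3 ≥ 8 gives C(8,3) = 56; x_4 ≥ 3 gives C(13,3) = 286. Together 618.
Add back pairs where two caps are both exceeded: 4 + 0 + 10 + 4 + 84 + 10 = 112.
By inclusion–exclusion the count is 560 − 618 + 112 = 54.

54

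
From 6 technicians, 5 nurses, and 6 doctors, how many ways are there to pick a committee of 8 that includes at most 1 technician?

Split by how many technicians are chosen (0 through 1).
Sum: C(6,0)·C(11,8) + C(6,1)·C(11,7) = 165 + 1980 = 2145.

2145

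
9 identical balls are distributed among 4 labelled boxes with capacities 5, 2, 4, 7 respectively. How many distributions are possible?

By stars and bars, unrestricted non-negative solutions to x_1+…+x_4 = 9 number C(9+3,3) = 220.
Subtract solutions that violate a single cap (substitute x_i' = x_i − (cap_i+1)): x_1 ≥ 6 gives C(6,3) = 20; x_2 ≥ 3 gives C(9,3) = 84; x_3 ≥ 5 gives C(7,3) = 35; x_4 ≥ 8 gives C(4,3) = 4. Together 143.
Add back pairs where two caps are both exceeded: 1 + 0 + 0 + 4 + 0 + 0 = 5.
By inclusion–exclusion the count is 220 − 143 + 5 = 82.

82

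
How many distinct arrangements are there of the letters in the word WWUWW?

5

The 5 letters of WWUWW have repeats: W appearing 4 times.
The number of distinct arrangements is 5!/(4!) = 120/24 = 5.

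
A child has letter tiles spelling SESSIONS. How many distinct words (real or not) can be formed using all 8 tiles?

SESSIONS has 8 letters with S appearing 4 times.
Dividing 8! = 40320 by 4! = 24 for the repeated letters gives 1680.

1680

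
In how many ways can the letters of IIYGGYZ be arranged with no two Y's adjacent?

450

Total arrangements of IIYGGYZ: 7!/(2!·2!·2!) = 630.
If the two Y's are adjacent, glue them into one block, leaving 6 items to arrange: (6)!/(2!·2!) = 180 ways.
Subtracting, 630 − 180 = 450 arrangements keep the Y's apart.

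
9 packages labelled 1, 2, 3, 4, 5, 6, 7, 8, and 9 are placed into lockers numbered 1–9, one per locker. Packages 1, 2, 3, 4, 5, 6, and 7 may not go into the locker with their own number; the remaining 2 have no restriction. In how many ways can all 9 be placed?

165016

Let Aᵢ (for 1 ≤ i ≤ 7) be the placements that put package i in its forbidden locker. Any j of these fix j positions, leaving (9−j)! ways to fill the rest, and there are C(7,j) ways to pick which j.
By inclusion–exclusion, the number of valid placements is Σ_{j=0}^{7} (−1)^j C(7,j)·(9−j)!.
Computing: 362880 − 282240 + 105840 − 25200 + 4200 − 504 + 42 − 2 = 165016.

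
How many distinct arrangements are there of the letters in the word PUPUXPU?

140

Letter multiplicities in PUPUXPU: P×3, U×3, X×1.
The number of distinct arrangements is 7!/(3!·3!) = 5040/36 = 140.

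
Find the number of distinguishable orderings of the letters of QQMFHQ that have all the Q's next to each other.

Treat the 3 copies of Q as a single block. The multiset to arrange is then {QQQ, F, H, M}, 4 items in all.
All 4 items are distinct, so there are (4)! = 24 arrangements.

24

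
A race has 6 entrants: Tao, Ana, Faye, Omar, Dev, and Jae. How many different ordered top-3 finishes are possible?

This is an ordered selection of 3 from 6: P(6,3).
That gives 6 × 5 × 4 = 120.

120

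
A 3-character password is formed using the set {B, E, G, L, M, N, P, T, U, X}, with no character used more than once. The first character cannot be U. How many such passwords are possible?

648

The first character has 10−1 = 9 choices (anything except U).
The remaining 2 characters are filled from the other 9 symbols without repetition: 9 × 8 = 72.
Total: 9 × 72 = 648.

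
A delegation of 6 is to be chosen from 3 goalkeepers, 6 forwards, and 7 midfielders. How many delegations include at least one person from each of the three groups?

6006

Total 6-person selections from all 16: C(16,6) = 8008.
Selections missing a whole group: no goalkeepers → C(13,6) = 1716; no forwards → C(10,6) = 210; no midfielders → C(9,6) = 84.
Add back selections omitting two groups (i.e. drawn from a single group): C(3,6) + C(6,6) + C(7,6) = 8.
By inclusion–exclusion: 8008 − 2010 + 8 = 6006.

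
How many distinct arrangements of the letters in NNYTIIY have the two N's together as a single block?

Treat the 2 copies of N as a single block. The multiset to arrange is then {NN, I, I, T, Y, Y}, 6 items in all.
That gives (6)!/(2!·2!) = 180 arrangements.

180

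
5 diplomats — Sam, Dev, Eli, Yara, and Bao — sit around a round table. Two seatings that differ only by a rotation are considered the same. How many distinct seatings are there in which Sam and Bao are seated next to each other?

12

Glue Sam and Bao into a block (2 internal orders). Seating 4 units around a circle gives (3)! arrangements.
So 2 × (3)! = 2 × 6 = 12.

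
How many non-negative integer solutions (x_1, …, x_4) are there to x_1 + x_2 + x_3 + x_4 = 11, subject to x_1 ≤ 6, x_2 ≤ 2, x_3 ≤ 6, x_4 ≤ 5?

Ignoring the caps, the number of non-negative solutions to x_1+…+x_4 = 11 is C(14,3) = 364.
Subtract solutions that violate a single cap (substitute x_i' = x_i − (cap_i+1)): x_1 ≥ 7 gives C(7,3) = 35; x_2 ≥ 3 gives C(11,3) = 165; x_3 ≥ 7 gives C(7,3) = 35; x_4 ≥ 6 gives C(8,3) = 56. Together 291.
Add back pairs where two caps are both exceeded: 4 + 0 + 0 + 4 + 10 + 0 = 18.
By inclusion–exclusion the count is 364 − 291 + 18 = 91.

91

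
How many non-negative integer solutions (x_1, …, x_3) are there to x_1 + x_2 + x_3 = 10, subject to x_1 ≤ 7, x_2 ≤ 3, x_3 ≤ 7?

Without the upper bounds there are C(12,2) = 66 ways to split 10 among 3 variables.
Subtract solutions that violate a single cap (substitute x_i' = x_i − (cap_i+1)): x_1 ≥ 8 gives C(4,2) = 6; x_2 ≥ 4 gives C(8,2) = 28; x_3 ≥ 8 gives C(4,2) = 6. Together 40.
No two caps can be exceeded simultaneously, so the pair terms are all 0.
By inclusion–exclusion the count is 66 − 40 + 0 = 26.

26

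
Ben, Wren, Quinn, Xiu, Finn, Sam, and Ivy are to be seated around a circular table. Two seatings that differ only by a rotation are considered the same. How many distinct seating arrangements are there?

720

Around a circle, 7 distinct people have 7!/7 = (6)! = 720 rotationally distinct seatings.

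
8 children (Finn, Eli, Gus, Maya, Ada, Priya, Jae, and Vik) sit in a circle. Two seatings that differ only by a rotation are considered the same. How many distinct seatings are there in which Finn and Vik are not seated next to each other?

3600

All circular seatings of 8 people number (7)! = 5040.
Seatings with Finn beside Vik: treat them as a block with 2 internal orders, giving 2 × (6)! = 1440.
Subtracting, 5040 − 1440 = 3600.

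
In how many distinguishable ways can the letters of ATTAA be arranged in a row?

10

The 5 letters of ATTAA have repeats: A appearing 3 times and T appearing twice.
The number of distinct arrangements is 5!/(3!·2!) = 120/12 = 10.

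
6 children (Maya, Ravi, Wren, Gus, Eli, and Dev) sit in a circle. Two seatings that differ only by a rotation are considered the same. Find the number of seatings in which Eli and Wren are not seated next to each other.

All circular seatings of 6 people number (5)! = 120.
Seatings with Eli beside Wren: treat them as a block with 2 internal orders, giving 2 × (4)! = 48.
Subtracting, 120 − 48 = 72.

72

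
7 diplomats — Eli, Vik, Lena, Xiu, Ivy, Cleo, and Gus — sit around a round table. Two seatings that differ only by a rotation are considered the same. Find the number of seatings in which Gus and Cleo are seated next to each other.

240

Treat {Gus, Cleo} as one unit (2 internal orders) and seat the resulting 6 units around the table: (5)! circular arrangements.
So 2 × (5)! = 2 × 120 = 240.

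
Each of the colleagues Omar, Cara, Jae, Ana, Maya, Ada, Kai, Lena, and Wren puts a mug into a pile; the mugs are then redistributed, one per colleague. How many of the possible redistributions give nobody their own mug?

133496

Let Aᵢ be the assignments in which colleague i gets their own mug. We want the size of the complement of A₁∪…∪A_9.
By inclusion–exclusion this is Σ_{j=0}^{9} (−1)^j C(9,j)·(9−j)!.
Computing: 362880 − 362880 + 181440 − 60480 + 15120 − 3024 + 504 − 72 + 9 − 1 = 133496.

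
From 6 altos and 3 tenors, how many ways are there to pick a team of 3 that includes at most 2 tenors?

Split by how many tenors are chosen (0 through 2).
Sum: C(3,0)·C(6,3) + C(3,1)·C(6,2) + C(3,2)·C(6,1) = 20 + 45 + 18 = 83.

83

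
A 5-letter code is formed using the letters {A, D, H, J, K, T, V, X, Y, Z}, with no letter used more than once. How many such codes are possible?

With no repetition, fill the 5 letters in order: 10 choices, then 9, down to 6.
10 × 9 × 8 × 7 × 6 = 30240.

30240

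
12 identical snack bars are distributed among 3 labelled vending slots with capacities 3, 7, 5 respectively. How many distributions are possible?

By stars and bars, unrestricted non-negative solutions to x_1+…+x_3 = 12 number C(12+2,2) = 91.
Subtract solutions that violate a single cap (substitute x_i' = x_i − (cap_i+1)): x_1 ≥ 4 gives C(10,2) = 45; x_2 ≥ 8 gives C(6,2) = 15; x_3 ≥ 6 gives C(8,2) = 28. Together 88.
Add back pairs where two caps are both exceeded: 1 + 6 + 0 = 7.
By inclusion–exclusion the count is 91 − 88 + 7 = 10.

10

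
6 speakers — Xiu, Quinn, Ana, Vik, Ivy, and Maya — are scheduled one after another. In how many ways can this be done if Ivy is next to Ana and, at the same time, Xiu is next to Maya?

96

Treat {Ivy,Ana} as one block (2 orders) and {Xiu,Maya} as another (2 orders).
That leaves 4 units to arrange: 2 × 2 × 4! = 4 × 24 = 96.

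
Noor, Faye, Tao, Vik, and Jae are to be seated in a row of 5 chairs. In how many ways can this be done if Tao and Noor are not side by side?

72

Of the 5! = 120 arrangements, those with Tao and Noor adjacent number 2 × 4! = 48 (treat the pair as a block with 2 internal orders).
Complementary counting: 120 − 48 = 72.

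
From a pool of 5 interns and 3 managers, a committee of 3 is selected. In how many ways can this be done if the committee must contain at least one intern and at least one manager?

Total 3-person selections from all 8: C(8,3) = 56.
Subtract selections that omit an entire group: no interns → C(3,3) = 1; no managers → C(5,3) = 10.
Both groups omitted at once is impossible, so 56 − 11 = 45.

45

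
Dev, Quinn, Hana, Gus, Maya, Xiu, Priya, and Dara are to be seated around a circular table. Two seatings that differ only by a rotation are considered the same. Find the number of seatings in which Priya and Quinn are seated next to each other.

Treat {Priya, Quinn} as one unit (2 internal orders) and seat the resulting 7 units around the table: (6)! circular arrangements.
So 2 × (6)! = 2 × 720 = 1440.

1440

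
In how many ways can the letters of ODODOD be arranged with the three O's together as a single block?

4

Treat the 3 copies of O as a single block. The multiset to arrange is then {OOO, D, D, D}, 4 items in all.
That gives (4)!/(3!) = 4 arrangements.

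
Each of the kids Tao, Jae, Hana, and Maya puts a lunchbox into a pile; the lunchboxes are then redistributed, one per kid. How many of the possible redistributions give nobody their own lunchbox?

Let Aᵢ be the assignments in which kid i gets their own lunchbox. We want the size of the complement of A₁∪…∪A_4.
By inclusion–exclusion this is Σ_{j=0}^{4} (−1)^j C(4,j)·(4−j)!.
Computing: 24 − 24 + 12 − 4 + 1 = 9.

9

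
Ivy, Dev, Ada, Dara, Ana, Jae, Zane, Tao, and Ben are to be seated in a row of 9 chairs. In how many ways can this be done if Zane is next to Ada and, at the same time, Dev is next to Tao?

Treat {Zane,Ada} as one block (2 orders) and {Dev,Tao} as another (2 orders).
That leaves 7 units to arrange: 2 × 2 × 7! = 4 × 5040 = 20160.

20160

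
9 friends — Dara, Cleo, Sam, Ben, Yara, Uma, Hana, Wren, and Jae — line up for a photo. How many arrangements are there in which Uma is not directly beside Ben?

Of the 9! = 362880 arrangements, those with Uma and Ben adjacent number 2 × 8! = 80640 (treat the pair as a block with 2 internal orders).
Complementary counting: 362880 − 80640 = 282240.

282240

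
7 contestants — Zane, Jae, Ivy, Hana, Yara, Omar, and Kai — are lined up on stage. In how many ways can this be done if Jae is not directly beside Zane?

Of the 7! = 5040 arrangements, those with Jae and Zane adjacent number 2 × 6! = 1440 (treat the pair as a block with 2 internal orders).
Complementary counting: 5040 − 1440 = 3600.

3600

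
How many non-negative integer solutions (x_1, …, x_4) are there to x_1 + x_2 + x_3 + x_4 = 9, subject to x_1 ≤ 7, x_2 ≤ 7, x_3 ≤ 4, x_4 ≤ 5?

157

By stars and bars, unrestricted non-negative solutions to x_1+…+x_4 = 9 number C(9+3,3) = 220.
Subtract solutions that violate a single cap (substitute x_i' = x_i − (cap_i+1)): x_1 ≥ 8 gives C(4,3) = 4; x_2 ≥ 8 gives C(4,3) = 4; x_3 ≥ 5 gives C(7,3) = 35; x_4 ≥ 6 gives C(6,3) = 20. Together 63.
No two caps can be exceeded simultaneously, so the pair terms are all 0.
By inclusion–exclusion the count is 220 − 63 + 0 = 157.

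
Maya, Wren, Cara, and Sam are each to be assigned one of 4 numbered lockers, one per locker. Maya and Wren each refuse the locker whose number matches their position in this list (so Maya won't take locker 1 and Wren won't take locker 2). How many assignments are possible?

Let Aᵢ (for i ∈ {1, 2}) be the placements that put person i in their forbidden locker. Any j of these fix j positions, leaving (4−j)! ways to fill the rest, and there are C(2,j) ways to pick which j.
By inclusion–exclusion, the number of valid placements is Σ_{j=0}^{2} (−1)^j C(2,j)·(4−j)!.
Computing: 24 − 12 + 2 = 14.

14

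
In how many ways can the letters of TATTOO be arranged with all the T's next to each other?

Treat the 3 copies of T as a single block. The multiset to arrange is then {TTT, A, O, O}, 4 items in all.
That gives (4)!/(2!) = 12 arrangements.

12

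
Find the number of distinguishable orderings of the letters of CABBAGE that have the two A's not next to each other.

900

Total arrangements of CABBAGE: 7!/(2!·2!) = 1260.
Arrangements with the A's together: treat AA as one letter, giving (6)!/(2!) = 360.
Hence 1260 − 360 = 900.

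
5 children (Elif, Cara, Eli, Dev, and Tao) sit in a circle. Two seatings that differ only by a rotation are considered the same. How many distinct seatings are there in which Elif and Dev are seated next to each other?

Glue Elif and Dev into a block (2 internal orders). Seating 4 units around a circle gives (3)! arrangements.
So 2 × (3)! = 2 × 6 = 12.

12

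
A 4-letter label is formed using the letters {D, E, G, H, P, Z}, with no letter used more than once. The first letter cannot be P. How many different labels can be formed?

The first letter has 6−1 = 5 choices (anything except P).
The remaining 3 letters are filled from the other 5 symbols without repetition: 5 × 4 × 3 = 60.
Total: 5 × 60 = 300.

300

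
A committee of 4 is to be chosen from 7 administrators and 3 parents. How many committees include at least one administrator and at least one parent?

With no constraint there are C(10,4) = 210 possible selections.
Selections missing a whole group: no administrators → C(3,4) = 0; no parents → C(7,4) = 35.
Both groups omitted at once is impossible, so 210 − 35 = 175.

175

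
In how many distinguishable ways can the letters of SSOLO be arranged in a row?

SSOLO has 5 letters with O appearing twice and S appearing twice.
Dividing 5! = 120 by 2!·2! = 4 for the repeated letters gives 30.

30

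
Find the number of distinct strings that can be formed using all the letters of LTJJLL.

The 6 letters of LTJJLL have repeats: J appearing twice and L appearing 3 times.
The number of distinct arrangements is 6!/(3!·2!) = 720/12 = 60.

60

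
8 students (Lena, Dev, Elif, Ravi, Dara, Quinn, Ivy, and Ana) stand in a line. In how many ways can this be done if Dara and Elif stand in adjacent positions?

10080

Treat {Dara, Elif} as a single unit. There are 7 units to order, and the pair itself can be ordered 2 ways.
That gives 2 × 7! = 2 × 5040 = 10080.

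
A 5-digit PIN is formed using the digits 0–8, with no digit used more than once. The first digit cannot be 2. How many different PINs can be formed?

The first digit has 9−1 = 8 choices (anything except 2).
The remaining 4 digits are filled from the other 8 symbols without repetition: 8 × 7 × 6 × 5 = 1680.
Total: 8 × 1680 = 13440.

13440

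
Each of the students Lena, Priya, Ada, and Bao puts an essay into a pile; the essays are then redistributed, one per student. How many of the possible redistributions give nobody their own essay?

This is the derangement count D_4: permutations of 4 items with no fixed point.
By inclusion–exclusion this is Σ_{j=0}^{4} (−1)^j C(4,j)·(4−j)!.
Computing: 24 − 24 + 12 − 4 + 1 = 9.

9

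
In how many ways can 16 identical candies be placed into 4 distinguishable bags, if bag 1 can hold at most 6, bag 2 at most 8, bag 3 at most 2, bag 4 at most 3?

Ignoring the caps, the number of non-negative solutions to x_1+…+x_4 = 16 is C(19,3) = 969.
Subtract solutions that violate a single cap (substitute x_i' = x_i − (cap_i+1)): x_1 ≥ 7 gives C(12,3) = 220; x_2 ≥ 9 gives C(10,3) = 120; x_3 ≥ 3 gives C(16,3) = 560; x_4 ≥ 4 gives C(15,3) = 455. Together 1355.
Add back pairs where two caps are both exceeded: 1 + 84 + 56 + 35 + 20 + 220 = 416.
Subtract triples: 0 + 0 + 10 + 1 = 11.
By inclusion–exclusion the count is 969 − 1355 + 416 − 11 = 19.

19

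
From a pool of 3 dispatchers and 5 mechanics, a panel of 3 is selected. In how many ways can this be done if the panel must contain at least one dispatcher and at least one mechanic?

45

With no constraint there are C(8,3) = 56 possible selections.
Subtract selections that omit an entire group: no dispatchers → C(5,3) = 10; no mechanics → C(3,3) = 1.
Both groups omitted at once is impossible, so 56 − 11 = 45.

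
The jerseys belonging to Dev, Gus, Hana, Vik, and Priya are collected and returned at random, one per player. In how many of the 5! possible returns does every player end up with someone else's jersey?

44

This is the derangement count D_5: permutations of 5 items with no fixed point.
By inclusion–exclusion this is Σ_{j=0}^{5} (−1)^j C(5,j)·(5−j)!.
Computing: 120 − 120 + 60 − 20 + 5 − 1 = 44.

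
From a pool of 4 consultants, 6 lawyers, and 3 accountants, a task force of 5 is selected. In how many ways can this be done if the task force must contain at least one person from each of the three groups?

894

Total 5-person selections from all 13: C(13,5) = 1287.
Selections missing a whole group: no consultants → C(9,5) = 126; no lawyers → C(7,5) = 21; no accountants → C(10,5) = 252.
Add back selections omitting two groups (i.e. drawn from a single group): C(4,5) + C(6,5) + C(3,5) = 6.
By inclusion–exclusion: 1287 − 399 + 6 = 894.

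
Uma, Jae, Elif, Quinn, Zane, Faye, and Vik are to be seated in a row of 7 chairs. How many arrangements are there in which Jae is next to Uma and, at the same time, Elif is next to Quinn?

Treat {Jae,Uma} as one block (2 orders) and {Elif,Quinn} as another (2 orders).
That leaves 5 units to arrange: 2 × 2 × 5! = 4 × 120 = 480.

480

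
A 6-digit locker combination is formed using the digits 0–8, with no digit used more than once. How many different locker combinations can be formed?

Choose and order 6 of the 9 symbols: the first digit has 9 options, the next 8, and so on down to 4.
That product is 9 × 8 × 7 × 6 × 5 × 4 = 60480.

60480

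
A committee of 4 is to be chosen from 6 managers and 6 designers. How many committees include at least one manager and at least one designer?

Unrestricted: C(12,4) = 495 ways to pick any 4 of the 12.
Subtract selections that omit an entire group: no managers → C(6,4) = 15; no designers → C(6,4) = 15.
Both groups omitted at once is impossible, so 495 − 30 = 465.

465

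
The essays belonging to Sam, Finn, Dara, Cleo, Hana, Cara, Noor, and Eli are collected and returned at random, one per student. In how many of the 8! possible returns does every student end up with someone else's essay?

14833

Let Aᵢ be the assignments in which student i gets their own essay. We want the size of the complement of A₁∪…∪A_8.
By inclusion–exclusion this is Σ_{j=0}^{8} (−1)^j C(8,j)·(8−j)!.
Computing: 40320 − 40320 + 20160 − 6720 + 1680 − 336 + 56 − 8 + 1 = 14833.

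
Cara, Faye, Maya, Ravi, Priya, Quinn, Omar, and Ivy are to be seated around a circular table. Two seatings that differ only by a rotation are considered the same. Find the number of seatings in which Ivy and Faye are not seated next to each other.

3600

Without the restriction there are (7)! = 5040 seatings.
Those with Ivy next to Faye: fuse the pair into one unit and seat 7 units around a circle — 2·(6)! = 1440.
Subtracting, 5040 − 1440 = 3600.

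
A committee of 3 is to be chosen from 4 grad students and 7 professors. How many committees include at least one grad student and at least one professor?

Unrestricted: C(11,3) = 165 ways to pick any 3 of the 11.
Subtract selections that omit an entire group: no grad students → C(7,3) = 35; no professors → C(4,3) = 4.
Both groups omitted at once is impossible, so 165 − 39 = 126.

126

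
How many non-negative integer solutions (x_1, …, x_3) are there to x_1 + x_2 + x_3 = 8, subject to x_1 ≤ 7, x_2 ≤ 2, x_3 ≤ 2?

By stars and bars, unrestricted non-negative solutions to x_1+…+x_3 = 8 number C(8+2,2) = 45.
Subtract solutions that violate a single cap (substitute x_i' = x_i − (cap_i+1)): x_1 ≥ 8 gives C(2,2) = 1; x_2 ≥ 3 gives C(7,2) = 21; x_3 ≥ 3 gives C(7,2) = 21. Together 43.
Add back pairs where two caps are both exceeded: 0 + 0 + 6 = 6.
By inclusion–exclusion the count is 45 − 43 + 6 = 8.

8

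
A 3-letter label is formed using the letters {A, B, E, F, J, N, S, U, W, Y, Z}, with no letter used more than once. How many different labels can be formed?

This is a permutation of 3 out of 11: P(11,3) = 11!/8!.
That product is 11 × 10 × 9 = 990.

990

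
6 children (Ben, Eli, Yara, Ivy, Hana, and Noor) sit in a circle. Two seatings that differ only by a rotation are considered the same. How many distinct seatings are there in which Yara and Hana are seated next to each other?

Glue Yara and Hana into a block (2 internal orders). Seating 5 units around a circle gives (4)! arrangements.
So 2 × (4)! = 2 × 24 = 48.

48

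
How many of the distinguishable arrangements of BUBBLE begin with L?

20

Fix L in the first position and arrange the remaining 5 letters.
Those 5 letters have B appearing 3 times, giving (5)!/(3!) = 20.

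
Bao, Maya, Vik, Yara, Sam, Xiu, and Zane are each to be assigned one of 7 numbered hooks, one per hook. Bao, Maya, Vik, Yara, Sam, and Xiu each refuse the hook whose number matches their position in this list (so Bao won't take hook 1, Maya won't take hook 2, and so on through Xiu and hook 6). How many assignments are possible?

2119

Let Aᵢ (for 1 ≤ i ≤ 6) be the placements that put person i in their forbidden hook. Any j of these fix j positions, leaving (7−j)! ways to fill the rest, and there are C(6,j) ways to pick which j.
By inclusion–exclusion, the number of valid placements is Σ_{j=0}^{6} (−1)^j C(6,j)·(7−j)!.
Computing: 5040 − 4320 + 1800 − 480 + 90 − 12 + 1 = 2119.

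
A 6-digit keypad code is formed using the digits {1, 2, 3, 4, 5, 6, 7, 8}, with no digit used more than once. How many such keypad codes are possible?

20160

This is a permutation of 6 out of 8: P(8,6) = 8!/2!.
8 × 7 × 6 × 5 × 4 × 3 = 20160.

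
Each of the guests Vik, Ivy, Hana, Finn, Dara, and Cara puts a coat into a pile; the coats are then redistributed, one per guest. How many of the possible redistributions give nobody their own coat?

This is the derangement count D_6: permutations of 6 items with no fixed point.
By inclusion–exclusion this is Σ_{j=0}^{6} (−1)^j C(6,j)·(6−j)!.
Computing: 720 − 720 + 360 − 120 + 30 − 6 + 1 = 265.

265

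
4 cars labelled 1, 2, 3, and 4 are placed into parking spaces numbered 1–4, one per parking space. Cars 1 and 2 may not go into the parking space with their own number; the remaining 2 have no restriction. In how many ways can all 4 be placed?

14

Let Aᵢ (for i ∈ {1, 2}) be the placements that put car i in its forbidden parking space. Any j of these fix j positions, leaving (4−j)! ways to fill the rest, and there are C(2,j) ways to pick which j.
By inclusion–exclusion, the number of valid placements is Σ_{j=0}^{2} (−1)^j C(2,j)·(4−j)!.
Computing: 24 − 12 + 2 = 14.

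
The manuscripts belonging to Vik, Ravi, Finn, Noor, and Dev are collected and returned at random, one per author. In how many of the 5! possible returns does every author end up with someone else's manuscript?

Count assignments avoiding every fixed point. For any j of the 5 authors fixed to their own manuscript, the other 5−j can be arranged in (5−j)! ways.
By inclusion–exclusion this is Σ_{j=0}^{5} (−1)^j C(5,j)·(5−j)!.
Computing: 120 − 120 + 60 − 20 + 5 − 1 = 44.

44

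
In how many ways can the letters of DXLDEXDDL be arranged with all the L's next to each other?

840

Treat the 2 copies of L as a single block. The multiset to arrange is then {LL, D, D, D, D, E, X, X}, 8 items in all.
That gives (8)!/(4!·2!) = 840 arrangements.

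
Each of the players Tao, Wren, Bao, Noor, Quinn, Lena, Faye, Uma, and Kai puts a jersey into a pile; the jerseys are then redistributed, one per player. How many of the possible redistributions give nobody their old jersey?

133496

Count assignments avoiding every fixed point. For any j of the 9 players fixed to their old jersey, the other 9−j can be arranged in (9−j)! ways.
By inclusion–exclusion this is Σ_{j=0}^{9} (−1)^j C(9,j)·(9−j)!.
Computing: 362880 − 362880 + 181440 − 60480 + 15120 − 3024 + 504 − 72 + 9 − 1 = 133496.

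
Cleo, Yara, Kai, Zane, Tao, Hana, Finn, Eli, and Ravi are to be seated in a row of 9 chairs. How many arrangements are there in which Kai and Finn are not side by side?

There are 9! = 362880 arrangements in all. If Kai and Finn are adjacent, merging them into one block gives 2·(8)! = 80640 arrangements.
Complementary counting: 362880 − 80640 = 282240.

282240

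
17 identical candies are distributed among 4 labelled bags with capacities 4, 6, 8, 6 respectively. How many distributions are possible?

Without the upper bounds there are C(20,3) = 1140 ways to split 17 among 4 bags.
Subtract solutions that violate a single cap (substitute x_i' = x_i − (cap_i+1)): x_1 ≥ 5 gives C(15,3) = 455; x_2 ≥ 7 gives C(13,3) = 286; x_3 ≥ 9 gives C(11,3) = 165; x_4 ≥ 7 gives C(13,3) = 286. Together 1192.
Add back pairs where two caps are both exceeded: 56 + 20 + 56 + 4 + 20 + 4 = 160.
By inclusion–exclusion the count is 1140 − 1192 + 160 = 108.

108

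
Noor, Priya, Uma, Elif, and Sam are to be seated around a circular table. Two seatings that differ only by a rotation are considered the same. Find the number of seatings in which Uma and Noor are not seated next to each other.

Without the restriction there are (4)! = 24 seatings.
Seatings with Uma beside Noor: treat them as a block with 2 internal orders, giving 2 × (3)! = 12.
Subtracting, 24 − 12 = 12.

12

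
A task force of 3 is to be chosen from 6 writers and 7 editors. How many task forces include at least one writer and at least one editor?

231

Unrestricted: C(13,3) = 286 ways to pick any 3 of the 13.
Subtract selections that omit an entire group: no writers → C(7,3) = 35; no editors → C(6,3) = 20.
Both groups omitted at once is impossible, so 286 − 55 = 231.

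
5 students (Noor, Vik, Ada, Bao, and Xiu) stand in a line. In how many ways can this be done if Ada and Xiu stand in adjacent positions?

Glue Ada and Xiu into one block (2 internal orders), leaving 4 units to arrange in a row.
That gives 2 × 4! = 2 × 24 = 48.

48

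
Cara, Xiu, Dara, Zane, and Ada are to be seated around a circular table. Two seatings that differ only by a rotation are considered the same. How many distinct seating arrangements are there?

24

Fix one person's seat to break rotational symmetry; the remaining 4 people can be arranged in (4)! = 24 ways.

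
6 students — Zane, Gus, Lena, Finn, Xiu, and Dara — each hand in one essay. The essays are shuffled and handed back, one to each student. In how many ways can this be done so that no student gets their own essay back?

265

Let Aᵢ be the assignments in which student i gets their own essay. We want the size of the complement of A₁∪…∪A_6.
By inclusion–exclusion this is Σ_{j=0}^{6} (−1)^j C(6,j)·(6−j)!.
Computing: 720 − 720 + 360 − 120 + 30 − 6 + 1 = 265.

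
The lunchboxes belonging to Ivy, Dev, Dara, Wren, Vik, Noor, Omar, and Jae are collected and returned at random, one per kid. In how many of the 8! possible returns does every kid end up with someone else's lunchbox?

This is the derangement count D_8: permutations of 8 items with no fixed point.
By inclusion–exclusion this is Σ_{j=0}^{8} (−1)^j C(8,j)·(8−j)!.
Computing: 40320 − 40320 + 20160 − 6720 + 1680 − 336 + 56 − 8 + 1 = 14833.

14833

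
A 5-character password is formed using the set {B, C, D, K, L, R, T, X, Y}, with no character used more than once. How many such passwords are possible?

This is a permutation of 5 out of 9: P(9,5) = 9!/4!.
9 × 8 × 7 × 6 × 5 = 15120.

15120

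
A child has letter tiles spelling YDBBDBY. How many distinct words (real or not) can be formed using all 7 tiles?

210

Letter multiplicities in YDBBDBY: B×3, D×2, Y×2.
So there are 7! / (3!·2!·2!) = 210 distinguishable arrangements.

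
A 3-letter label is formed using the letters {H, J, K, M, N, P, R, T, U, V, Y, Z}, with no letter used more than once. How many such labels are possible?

1320

Choose and order 3 of the 12 symbols: the first letter has 12 options, the next 11, then 10.
12 × 11 × 10 = 1320.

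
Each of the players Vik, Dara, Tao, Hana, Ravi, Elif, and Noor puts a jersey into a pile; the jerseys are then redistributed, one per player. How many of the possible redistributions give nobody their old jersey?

1854

This is the derangement count D_7: permutations of 7 items with no fixed point.
By inclusion–exclusion this is Σ_{j=0}^{7} (−1)^j C(7,j)·(7−j)!.
Computing: 5040 − 5040 + 2520 − 840 + 210 − 42 + 7 − 1 = 1854.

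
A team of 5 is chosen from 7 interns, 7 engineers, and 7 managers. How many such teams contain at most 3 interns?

19838

Split by how many interns are chosen (0 through 3).
Sum: C(7,0)·C(14,5) + C(7,1)·C(14,4) + C(7,2)·C(14,3) + C(7,3)·C(14,2) = 2002 + 7007 + 7644 + 3185 = 19838.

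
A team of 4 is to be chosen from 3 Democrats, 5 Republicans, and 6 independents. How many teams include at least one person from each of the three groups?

495

Total 4-person selections from all 14: C(14,4) = 1001.
Selections missing a whole group: no Democrats → C(11,4) = 330; no Republicans → C(9,4) = 126; no independents → C(8,4) = 70.
Add back selections omitting two groups (i.e. drawn from a single group): C(3,4) + C(5,4) + C(6,4) = 20.
By inclusion–exclusion: 1001 − 526 + 20 = 495.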